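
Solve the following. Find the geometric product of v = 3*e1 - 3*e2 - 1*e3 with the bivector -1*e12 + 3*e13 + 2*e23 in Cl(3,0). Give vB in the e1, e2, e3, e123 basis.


vB has grade-1 (vector) and grade-3 (trivector) parts: vB = (v _| B) + (v ^ B).
Vector part <vB>_1:
  e1: -v2*b12 - v3*b13 = -(-3)*(-1) - (-1)*(3) = 0
  e2: v1*b12 - v3*b23 = (3)*(-1) - (-1)*(2) = -1
  e3: v1*b13 + v2*b23 = (3)*(3) + (-3)*(2) = 3
Trivector part <vB>_3:
  e123: v1*b23 - v2*b13 + v3*b12 = (3)*(2) - (-3)*(3) + (-1)*(-1) = 16
vB = 0*e1 - 1*e2 + 3*e3 + 16*e123


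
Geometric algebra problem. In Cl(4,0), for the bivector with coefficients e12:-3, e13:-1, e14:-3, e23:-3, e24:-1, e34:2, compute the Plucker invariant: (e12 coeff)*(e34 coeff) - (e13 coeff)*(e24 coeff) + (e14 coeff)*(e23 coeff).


Plucker relation: af - be + cd
a*f = (-3)*2 = -6
b*e = (-1)*(-1) = 1
c*d = (-3)*(-3) = 9
af - be + cd = -6 - 1 + 9
= 2


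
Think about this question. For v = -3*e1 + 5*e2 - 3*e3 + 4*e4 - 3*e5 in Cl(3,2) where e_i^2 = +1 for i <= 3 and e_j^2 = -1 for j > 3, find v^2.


v^2 = sum of c_i^2 * e_i^2
Positive signature terms (e_i^2 = +1): (-3)^2 + 5^2 + (-3)^2 = 43
Negative signature terms (e_j^2 = -1): 4^2 + (-3)^2 = 25
v^2 = 43 - 25 = 18


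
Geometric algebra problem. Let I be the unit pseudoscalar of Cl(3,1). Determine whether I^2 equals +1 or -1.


The pseudoscalar I = e1...e_n (product of all n generators) of Cl(p,q) satisfies I^2 = (-1)^(q + n(n-1)/2).
p = 3, q = 1, n = p + q = 4
n(n-1)/2 = 4 * 3 / 2 = 6
Exponent = q + n(n-1)/2 = 1 + 6 = 7
I^2 = (-1)^7 = -1


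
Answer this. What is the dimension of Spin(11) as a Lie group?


Spin(n) double-covers SO(n); both have Lie algebra so(n) of dimension n(n-1)/2.
n = 11
n(n-1) = 11 * 10 = 110
dim Spin(11) = 110/2 = 55


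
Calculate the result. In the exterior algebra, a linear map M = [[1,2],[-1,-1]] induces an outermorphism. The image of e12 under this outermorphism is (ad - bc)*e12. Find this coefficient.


The outermorphism of a linear map f sends e1^e2 to f(e1)^f(e2).
f(e1) = 1*e1 - 1*e2
f(e2) = 2*e1 - 1*e2
f(e1) ^ f(e2) = (1*e1 - 1*e2) ^ (2*e1 - 1*e2)
= 1*(-1)*e12 + (-1)*2*e21
= (-1 - (-2))*e12
= 1*e12
Coefficient = 1


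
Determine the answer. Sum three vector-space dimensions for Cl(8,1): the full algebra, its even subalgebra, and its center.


n = 8 + 1 = 9
Total dim = 2^9 = 512
Even subalgebra dim = 2^8 = 256
n is odd, so center dim = 2
Sum = 512 + 256 + 2 = 770


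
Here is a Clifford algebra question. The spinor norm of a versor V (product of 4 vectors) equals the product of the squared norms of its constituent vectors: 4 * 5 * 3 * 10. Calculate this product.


Spinor norm N(V) = |v1|^2 * |v2|^2 * ... * |v4|^2
= 4 * 5 * 3 * 10
Running product: 4, 20, 60, 600
N(V) = 600


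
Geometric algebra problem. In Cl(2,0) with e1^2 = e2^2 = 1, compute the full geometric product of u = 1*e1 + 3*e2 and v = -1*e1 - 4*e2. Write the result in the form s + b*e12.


Expand: (1*e1 + 3*e2)(-1*e1 - 4*e2)
= 1*(-1)*e1e1 + 1*(-4)*e1e2 + 3*(-1)*e2e1 + 3*(-4)*e2e2
Using e1^2 = e2^2 = 1, e2e1 = -e1e2:
Scalar part s = 1*(-1) + 3*(-4) = -1 + (-12) = -13
Bivector part b = 1*(-4) - 3*(-1) = -4 - (-3) = -1
uv = -13 - 1*e12


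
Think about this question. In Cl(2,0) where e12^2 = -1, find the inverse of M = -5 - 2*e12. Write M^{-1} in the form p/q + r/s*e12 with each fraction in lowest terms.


M = -5 - 2*e12, where e12^2 = -1.
Since M commutes with its reverse ~M = a - b*e12, M * ~M = a^2 - b^2*e12^2 = a^2 + b^2.
So M^{-1} = ~M / (a^2 + b^2) = (a - b*e12)/(a^2 + b^2).
a^2 + b^2 = 25 + 4 = 29
Scalar part = -5/29 = -5/29
Bivector coeff = 2/29 = 2/29
M^{-1} = -5/29 + 2/29*e12


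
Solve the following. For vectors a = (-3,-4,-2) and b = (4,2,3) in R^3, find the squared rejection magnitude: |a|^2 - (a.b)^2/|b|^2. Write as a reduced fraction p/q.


|a|^2 = (-3)^2 + (-4)^2 + (-2)^2 = 29
|b|^2 = 4^2 + 2^2 + 3^2 = 29
a . b = (-3)*4 + (-4)*2 + (-2)*3 = -26
(a.b)^2 = (-26)^2 = 676
|rej|^2 = 29 - 676/29
= (841 - 676)/29
= 165/29
In lowest terms: 165/29


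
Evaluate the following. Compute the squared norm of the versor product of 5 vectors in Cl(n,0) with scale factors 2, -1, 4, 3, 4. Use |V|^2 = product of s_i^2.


Each vector v_i has |v_i|^2 = s_i^2
Squared scales: 2^2 = 4, (-1)^2 = 1, 4^2 = 16, 3^2 = 9, 4^2 = 16
|V|^2 = 4 * 1 * 16 * 9 * 16
= 9216


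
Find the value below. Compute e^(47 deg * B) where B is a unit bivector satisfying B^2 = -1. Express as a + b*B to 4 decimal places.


For a unit bivector B with B^2 = -1, the exponential series gives
e^(theta*B) = cos(theta) + sin(theta)*B (the GA analogue of Euler's formula).
theta = 47 degrees = 0.820305 rad
cos(47 deg) = 0.6820
sin(47 deg) = 0.7314
exp(theta*B) = 0.6820 + 0.7314*B


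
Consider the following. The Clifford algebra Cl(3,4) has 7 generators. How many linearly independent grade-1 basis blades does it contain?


Number of grade-k basis blades in Cl(p,q) with n = p + q is C(n, k).
n = 3 + 4 = 7
C(7, 1) = 7! / (1! * 6!)
= 5040 / (1 * 720)
= 7


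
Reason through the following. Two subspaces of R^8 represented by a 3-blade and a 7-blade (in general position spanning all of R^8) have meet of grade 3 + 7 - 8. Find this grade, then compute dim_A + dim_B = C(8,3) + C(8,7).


Meet grade = grade(A) + grade(B) - n
= 3 + 7 - 8 = 2
C(8,3) = 56
C(8,7) = 8
dim_A + dim_B = 56 + 8 = 64


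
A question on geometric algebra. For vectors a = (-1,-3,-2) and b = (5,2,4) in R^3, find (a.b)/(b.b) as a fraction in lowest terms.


Projection coefficient = (a . b) / (b . b)
a . b = (-1)*5 + (-3)*2 + (-2)*4
= -5 + (-6) + (-8) = -19
b . b = 5^2 + 2^2 + 4^2
= 25 + 4 + 16 = 45
Coefficient = -19/45
In lowest terms: -19/45


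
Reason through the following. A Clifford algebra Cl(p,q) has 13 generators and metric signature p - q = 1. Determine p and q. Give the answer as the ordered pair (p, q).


We need p + q = 13 and p - q = 1.
Adding: 2p = 13 + 1 = 14, so p = 7.
Then q = 13 - 7 = 6.
(p, q) = (7, 6)


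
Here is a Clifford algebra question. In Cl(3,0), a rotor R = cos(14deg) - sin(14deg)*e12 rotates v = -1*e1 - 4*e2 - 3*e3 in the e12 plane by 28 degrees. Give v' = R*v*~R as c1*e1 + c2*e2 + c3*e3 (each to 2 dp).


Rotor R = cos(14deg) - sin(14deg)*e12
Rotation angle theta = 2 * 14 = 28 degrees in the e12 plane (e1 -> e2).
The component perpendicular to the plane (e3) is invariant: v'_3 = v3 = -3.00
cos(28deg) = 0.8829, sin(28deg) = 0.4695
v'_1 = v1*cos(theta) - v2*sin(theta) = -1*0.8829 - (-4)*0.4695 = 0.99
v'_2 = v1*sin(theta) + v2*cos(theta) = -1*0.4695 + (-4)*0.8829 = -4.00
v' = 0.99*e1 - 4.00*e2 - 3.00*e3


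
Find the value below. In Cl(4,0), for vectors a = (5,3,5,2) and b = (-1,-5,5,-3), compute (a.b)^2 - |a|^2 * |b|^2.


a . b = 5*(-1) + 3*(-5) + 5*5 + 2*(-3)
= -5 + (-15) + 25 + (-6) = -1
|a|^2 = 5^2 + 3^2 + 5^2 + 2^2 = 63
|b|^2 = (-1)^2 + (-5)^2 + 5^2 + (-3)^2 = 60
(a.b)^2 = (-1)^2 = 1
|a|^2 * |b|^2 = 63 * 60 = 3780
Result = 1 - 3780 = -3779


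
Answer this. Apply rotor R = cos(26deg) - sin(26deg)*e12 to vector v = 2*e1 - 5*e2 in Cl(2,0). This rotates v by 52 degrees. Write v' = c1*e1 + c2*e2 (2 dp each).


Rotor R = cos(26deg) - sin(26deg)*e12
Rotation angle theta = 2 * 26 = 52 degrees
v' = R*v*~R rotates v by theta.
cos(52deg) = 0.6157, sin(52deg) = 0.7880
v'_1 = 2*cos(52deg) - (-5)*sin(52deg)
= 2*0.6157 - (-5)*0.7880
= 5.17
v'_2 = 2*sin(52deg) + (-5)*cos(52deg)
= 2*0.7880 + (-5)*0.6157
= -1.50
v' = 5.17*e1 - 1.50*e2


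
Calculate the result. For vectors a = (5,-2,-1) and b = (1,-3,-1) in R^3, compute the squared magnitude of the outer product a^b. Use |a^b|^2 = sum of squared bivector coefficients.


a wedge b = (a1*b2 - a2*b1)*e12 + (a1*b3 - a3*b1)*e13 + (a2*b3 - a3*b2)*e23
e12 coeff: 5*(-3) - (-2)*1 = -15 - (-2) = -13
e13 coeff: 5*(-1) - (-1)*1 = -5 - (-1) = -4
e23 coeff: (-2)*(-1) - (-1)*(-3) = 2 - 3 = -1
|a wedge b|^2 = (-13)^2 + (-4)^2 + (-1)^2
= 169 + 16 + 1
= 186


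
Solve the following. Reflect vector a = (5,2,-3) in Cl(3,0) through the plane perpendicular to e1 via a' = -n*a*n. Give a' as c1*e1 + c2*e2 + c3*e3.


Reflection formula: a' = -n*a*n, with n = e1 (unit vector, n^2 = 1).
For reflection through hyperplane perp to e1:
The component along e1 flips sign, others stay.
a = (5, 2, -3)
a' = (-5, 2, -3)
a' = -5*e1 + 2*e2 - 3*e3


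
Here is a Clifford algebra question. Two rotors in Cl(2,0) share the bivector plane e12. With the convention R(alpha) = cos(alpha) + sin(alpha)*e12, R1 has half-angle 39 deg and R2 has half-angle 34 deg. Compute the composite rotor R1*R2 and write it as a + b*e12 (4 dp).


Same-plane rotors commute and their half-angles add:
R1*R2 = cos(a1 + a2) + sin(a1 + a2)*e12.
a1 + a2 = 39 + 34 = 73 deg
cos(73 deg) = 0.2924
sin(73 deg) = 0.9563
R1*R2 = 0.2924 + 0.9563*e12


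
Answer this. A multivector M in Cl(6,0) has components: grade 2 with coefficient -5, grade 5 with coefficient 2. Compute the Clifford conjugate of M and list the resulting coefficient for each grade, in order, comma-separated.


Clifford conjugate sign for grade k: (-1)^(k(k+1)/2)
Grade 2: (-1)^(2*3/2) = (-1)^3 = -1, coeff -5 -> 5
Grade 5: (-1)^(5*6/2) = (-1)^15 = -1, coeff 2 -> -2
Conjugated coefficients: 5, -2


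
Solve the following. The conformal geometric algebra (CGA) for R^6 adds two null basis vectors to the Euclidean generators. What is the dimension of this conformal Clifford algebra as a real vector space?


The conformal model of R^6 uses Cl(7,1): the 6 Euclidean generators plus two extra orthogonal generators e+ (e+^2 = +1) and e- (e-^2 = -1), from which the null vectors e0, einf are built.
Number of generators m = 6 + 2 = 8.
dim Cl(p,q) = 2^m = 2^8 = 256


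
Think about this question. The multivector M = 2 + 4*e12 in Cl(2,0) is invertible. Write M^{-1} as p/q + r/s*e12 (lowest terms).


M = 2 + 4*e12, where e12^2 = -1.
Since M commutes with its reverse ~M = a - b*e12, M * ~M = a^2 - b^2*e12^2 = a^2 + b^2.
So M^{-1} = ~M / (a^2 + b^2) = (a - b*e12)/(a^2 + b^2).
a^2 + b^2 = 4 + 16 = 20
Scalar part = 2/20 = 1/10
Bivector coeff = -4/20 = -1/5
M^{-1} = 1/10 - 1/5*e12


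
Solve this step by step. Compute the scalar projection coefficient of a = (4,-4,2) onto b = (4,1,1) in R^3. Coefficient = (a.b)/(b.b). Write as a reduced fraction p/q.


Projection coefficient = (a . b) / (b . b)
a . b = 4*4 + (-4)*1 + 2*1
= 16 + (-4) + 2 = 14
b . b = 4^2 + 1^2 + 1^2
= 16 + 1 + 1 = 18
Coefficient = 14/18
In lowest terms: 7/9


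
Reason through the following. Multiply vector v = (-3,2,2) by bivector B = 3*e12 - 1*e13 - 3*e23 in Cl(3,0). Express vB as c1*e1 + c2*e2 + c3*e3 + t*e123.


vB has grade-1 (vector) and grade-3 (trivector) parts: vB = (v _| B) + (v ^ B).
Vector part <vB>_1:
  e1: -v2*b12 - v3*b13 = -(2)*(3) - (2)*(-1) = -4
  e2: v1*b12 - v3*b23 = (-3)*(3) - (2)*(-3) = -3
  e3: v1*b13 + v2*b23 = (-3)*(-1) + (2)*(-3) = -3
Trivector part <vB>_3:
  e123: v1*b23 - v2*b13 + v3*b12 = (-3)*(-3) - (2)*(-1) + (2)*(3) = 17
vB = -4*e1 - 3*e2 - 3*e3 + 17*e123


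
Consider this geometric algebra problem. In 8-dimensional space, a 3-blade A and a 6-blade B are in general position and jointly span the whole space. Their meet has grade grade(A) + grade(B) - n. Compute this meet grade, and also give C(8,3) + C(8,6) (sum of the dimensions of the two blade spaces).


Meet grade = grade(A) + grade(B) - n
= 3 + 6 - 8 = 1
C(8,3) = 56
C(8,6) = 28
dim_A + dim_B = 56 + 28 = 84


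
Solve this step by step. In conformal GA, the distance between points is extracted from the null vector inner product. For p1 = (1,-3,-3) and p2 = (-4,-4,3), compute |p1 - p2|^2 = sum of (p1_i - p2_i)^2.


p1 - p2 = (5, 1, -6)
|p1 - p2|^2 = 5^2 + 1^2 + (-6)^2
= 25 + 1 + 36
= 62


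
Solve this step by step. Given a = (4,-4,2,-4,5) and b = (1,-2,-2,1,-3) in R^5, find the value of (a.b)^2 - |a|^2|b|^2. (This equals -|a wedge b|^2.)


a . b = 4*1 + (-4)*(-2) + 2*(-2) + (-4)*1 + 5*(-3)
= 4 + 8 + (-4) + (-4) + (-15) = -11
|a|^2 = 4^2 + (-4)^2 + 2^2 + (-4)^2 + 5^2 = 77
|b|^2 = 1^2 + (-2)^2 + (-2)^2 + 1^2 + (-3)^2 = 19
(a.b)^2 = (-11)^2 = 121
|a|^2 * |b|^2 = 77 * 19 = 1463
Result = 121 - 1463 = -1342


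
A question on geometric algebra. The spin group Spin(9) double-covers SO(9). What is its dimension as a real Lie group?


Spin(n) double-covers SO(n); both have Lie algebra so(n) of dimension n(n-1)/2.
n = 9
n(n-1) = 9 * 8 = 72
dim Spin(9) = 72/2 = 36


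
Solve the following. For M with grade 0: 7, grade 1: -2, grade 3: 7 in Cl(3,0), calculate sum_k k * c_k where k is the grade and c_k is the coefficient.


Grade-weighted sum = sum of grade_k * coefficient_k
0*7 = 0
1*(-2) = -2
3*7 = 21
Total = 0 + (-2) + 21 = 19


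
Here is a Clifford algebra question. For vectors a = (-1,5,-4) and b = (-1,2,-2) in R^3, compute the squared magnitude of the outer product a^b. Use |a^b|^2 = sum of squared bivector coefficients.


a wedge b = (a1*b2 - a2*b1)*e12 + (a1*b3 - a3*b1)*e13 + (a2*b3 - a3*b2)*e23
e12 coeff: (-1)*2 - 5*(-1) = -2 - (-5) = 3
e13 coeff: (-1)*(-2) - (-4)*(-1) = 2 - 4 = -2
e23 coeff: 5*(-2) - (-4)*2 = -10 - (-8) = -2
|a wedge b|^2 = 3^2 + (-2)^2 + (-2)^2
= 9 + 4 + 4
= 17


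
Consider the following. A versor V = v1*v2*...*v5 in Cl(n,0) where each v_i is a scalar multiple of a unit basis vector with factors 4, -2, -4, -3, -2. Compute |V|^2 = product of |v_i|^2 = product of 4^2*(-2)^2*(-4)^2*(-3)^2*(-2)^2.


Each vector v_i has |v_i|^2 = s_i^2
Squared scales: 4^2 = 16, (-2)^2 = 4, (-4)^2 = 16, (-3)^2 = 9, (-2)^2 = 4
|V|^2 = 16 * 4 * 16 * 9 * 4
= 36864


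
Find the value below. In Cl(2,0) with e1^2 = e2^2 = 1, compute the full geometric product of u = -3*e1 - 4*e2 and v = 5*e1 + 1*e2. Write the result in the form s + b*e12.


Expand: (-3*e1 - 4*e2)(5*e1 + 1*e2)
= (-3)*5*e1e1 + (-3)*1*e1e2 + (-4)*5*e2e1 + (-4)*1*e2e2
Using e1^2 = e2^2 = 1, e2e1 = -e1e2:
Scalar part s = (-3)*5 + (-4)*1 = -15 + (-4) = -19
Bivector part b = (-3)*1 - (-4)*5 = -3 - (-20) = 17
uv = -19 + 17*e12


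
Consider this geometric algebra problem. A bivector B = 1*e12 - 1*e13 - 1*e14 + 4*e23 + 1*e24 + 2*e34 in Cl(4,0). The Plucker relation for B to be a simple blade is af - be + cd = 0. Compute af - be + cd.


Plucker relation: af - be + cd
a*f = 1*2 = 2
b*e = (-1)*1 = -1
c*d = (-1)*4 = -4
af - be + cd = 2 - (-1) + (-4)
= -1


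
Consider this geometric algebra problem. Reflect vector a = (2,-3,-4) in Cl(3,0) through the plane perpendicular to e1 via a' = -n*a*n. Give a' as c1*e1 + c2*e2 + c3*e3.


Reflection formula: a' = -n*a*n, with n = e1 (unit vector, n^2 = 1).
For reflection through hyperplane perp to e1:
The component along e1 flips sign, others stay.
a = (2, -3, -4)
a' = (-2, -3, -4)
a' = -2*e1 - 3*e2 - 4*e3


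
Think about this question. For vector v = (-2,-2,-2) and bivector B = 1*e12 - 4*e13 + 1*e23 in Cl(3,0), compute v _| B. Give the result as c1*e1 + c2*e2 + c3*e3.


Left contraction v _| B = <vB>_1 (grade-1 part of the geometric product vB).
Using e1_|e12 = e2, e2_|e12 = -e1, e1_|e13 = e3, e3_|e13 = -e1, e2_|e23 = e3, e3_|e23 = -e2:
e1 coeff: -v2*b12 - v3*b13 = -(-2)*(1) - (-2)*(-4) = -6
e2 coeff: v1*b12 - v3*b23 = (-2)*(1) - (-2)*(1) = 0
e3 coeff: v1*b13 + v2*b23 = (-2)*(-4) + (-2)*(1) = 6
v _| B = -6*e1 + 0*e2 + 6*e3


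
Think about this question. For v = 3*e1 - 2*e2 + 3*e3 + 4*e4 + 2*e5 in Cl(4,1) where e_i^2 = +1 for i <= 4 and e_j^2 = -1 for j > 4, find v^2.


v^2 = sum of c_i^2 * e_i^2
Positive signature terms (e_i^2 = +1): 3^2 + (-2)^2 + 3^2 + 4^2 = 38
Negative signature terms (e_j^2 = -1): 2^2 = 4
v^2 = 38 - 4 = 34


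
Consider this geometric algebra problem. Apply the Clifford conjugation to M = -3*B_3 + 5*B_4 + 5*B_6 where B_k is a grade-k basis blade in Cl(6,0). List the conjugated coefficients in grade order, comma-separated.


Clifford conjugate sign for grade k: (-1)^(k(k+1)/2)
Grade 3: (-1)^(3*4/2) = (-1)^6 = 1, coeff -3 -> -3
Grade 4: (-1)^(4*5/2) = (-1)^10 = 1, coeff 5 -> 5
Grade 6: (-1)^(6*7/2) = (-1)^21 = -1, coeff 5 -> -5
Conjugated coefficients: -3, 5, -5


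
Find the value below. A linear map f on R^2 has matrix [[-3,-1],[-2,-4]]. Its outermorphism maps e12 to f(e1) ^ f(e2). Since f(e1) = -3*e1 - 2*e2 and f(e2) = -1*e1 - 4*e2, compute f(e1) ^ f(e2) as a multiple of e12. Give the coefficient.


The outermorphism of a linear map f sends e1^e2 to f(e1)^f(e2).
f(e1) = -3*e1 - 2*e2
f(e2) = -1*e1 - 4*e2
f(e1) ^ f(e2) = (-3*e1 - 2*e2) ^ (-1*e1 - 4*e2)
= (-3)*(-4)*e12 + (-2)*(-1)*e21
= (12 - 2)*e12
= 10*e12
Coefficient = 10


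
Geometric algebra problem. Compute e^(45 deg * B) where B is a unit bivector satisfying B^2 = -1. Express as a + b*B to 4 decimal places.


For a unit bivector B with B^2 = -1, the exponential series gives
e^(theta*B) = cos(theta) + sin(theta)*B (the GA analogue of Euler's formula).
theta = 45 degrees = 0.785398 rad
cos(45 deg) = 0.7071
sin(45 deg) = 0.7071
exp(theta*B) = 0.7071 + 0.7071*B


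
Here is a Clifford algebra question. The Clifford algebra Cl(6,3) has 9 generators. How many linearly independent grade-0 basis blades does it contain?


Number of grade-k basis blades in Cl(p,q) with n = p + q is C(n, k).
n = 6 + 3 = 9
C(9, 0) = 9! / (0! * 9!)
= 362880 / (1 * 362880)
= 1


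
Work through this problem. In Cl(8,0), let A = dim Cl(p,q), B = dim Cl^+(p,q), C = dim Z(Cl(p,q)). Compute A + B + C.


n = 8 + 0 = 8
Total dim = 2^8 = 256
Even subalgebra dim = 2^7 = 128
n is even, so center dim = 1
Sum = 256 + 128 + 1 = 385


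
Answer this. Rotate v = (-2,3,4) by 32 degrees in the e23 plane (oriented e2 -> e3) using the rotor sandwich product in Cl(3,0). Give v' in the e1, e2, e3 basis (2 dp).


Rotor R = cos(16deg) - sin(16deg)*e23
Rotation angle theta = 2 * 16 = 32 degrees in the e23 plane (e2 -> e3).
The component perpendicular to the plane (e1) is invariant: v'_1 = v1 = -2.00
cos(32deg) = 0.8480, sin(32deg) = 0.5299
v'_2 = v2*cos(theta) - v3*sin(theta) = 3*0.8480 - 4*0.5299 = 0.42
v'_3 = v2*sin(theta) + v3*cos(theta) = 3*0.5299 + 4*0.8480 = 4.98
v' = -2.00*e1 + 0.42*e2 + 4.98*e3


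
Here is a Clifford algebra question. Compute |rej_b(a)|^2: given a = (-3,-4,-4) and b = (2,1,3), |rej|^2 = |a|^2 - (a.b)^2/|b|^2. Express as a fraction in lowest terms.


|a|^2 = (-3)^2 + (-4)^2 + (-4)^2 = 41
|b|^2 = 2^2 + 1^2 + 3^2 = 14
a . b = (-3)*2 + (-4)*1 + (-4)*3 = -22
(a.b)^2 = (-22)^2 = 484
|rej|^2 = 41 - 484/14
= (574 - 484)/14
= 90/14
In lowest terms: 45/7


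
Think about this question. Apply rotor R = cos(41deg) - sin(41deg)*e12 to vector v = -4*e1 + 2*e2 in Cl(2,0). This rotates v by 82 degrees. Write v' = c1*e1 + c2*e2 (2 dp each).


Rotor R = cos(41deg) - sin(41deg)*e12
Rotation angle theta = 2 * 41 = 82 degrees
v' = R*v*~R rotates v by theta.
cos(82deg) = 0.1392, sin(82deg) = 0.9903
v'_1 = -4*cos(82deg) - 2*sin(82deg)
= -4*0.1392 - 2*0.9903
= -2.54
v'_2 = -4*sin(82deg) + 2*cos(82deg)
= -4*0.9903 + 2*0.1392
= -3.68
v' = -2.54*e1 - 3.68*e2


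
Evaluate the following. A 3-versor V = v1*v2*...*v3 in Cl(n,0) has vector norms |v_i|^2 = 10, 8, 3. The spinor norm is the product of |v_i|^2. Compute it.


Spinor norm N(V) = |v1|^2 * |v2|^2 * ... * |v3|^2
= 10 * 8 * 3
Running product: 10, 80, 240
N(V) = 240


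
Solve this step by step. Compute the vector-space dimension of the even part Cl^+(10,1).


Even subalgebra dimension = 2^(n-1)
n = 10 + 1 = 11
2^(11 - 1) = 2^10 = 1024
Verification: sum of C(11,k) for even k = 1 + 55 + 330 + 462 + 165 + 11 = 1024
Result = 1024


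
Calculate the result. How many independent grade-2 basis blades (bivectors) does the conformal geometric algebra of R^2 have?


The conformal model of R^2 uses Cl(3,1) with m = 2 + 2 = 4 generators.
Number of grade-2 blades = C(m, 2) = C(4, 2)
= 4*3/2 = 6


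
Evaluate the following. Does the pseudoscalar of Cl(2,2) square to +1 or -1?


The pseudoscalar I = e1...e_n (product of all n generators) of Cl(p,q) satisfies I^2 = (-1)^(q + n(n-1)/2).
p = 2, q = 2, n = p + q = 4
n(n-1)/2 = 4 * 3 / 2 = 6
Exponent = q + n(n-1)/2 = 2 + 6 = 8
I^2 = (-1)^8 = +1


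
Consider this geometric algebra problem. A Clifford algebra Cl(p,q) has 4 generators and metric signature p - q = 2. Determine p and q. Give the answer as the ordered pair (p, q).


We need p + q = 4 and p - q = 2.
Adding: 2p = 4 + 2 = 6, so p = 3.
Then q = 4 - 3 = 1.
(p, q) = (3, 1)


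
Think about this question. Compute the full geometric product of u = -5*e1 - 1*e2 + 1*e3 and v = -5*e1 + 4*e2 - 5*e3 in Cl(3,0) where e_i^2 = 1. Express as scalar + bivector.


In Cl(3,0): e_i^2 = 1, e_ie_j = -e_je_i for i != j.
Scalar part = u . v = (-5)*(-5) + (-1)*4 + 1*(-5)
= 25 + (-4) + (-5) = 16
e12 coeff = (-5)*4 - (-1)*(-5) = -20 - 5 = -25
e13 coeff = (-5)*(-5) - 1*(-5) = 25 - (-5) = 30
e23 coeff = (-1)*(-5) - 1*4 = 5 - 4 = 1
uv = 16 - 25*e12 + 30*e13 + 1*e23


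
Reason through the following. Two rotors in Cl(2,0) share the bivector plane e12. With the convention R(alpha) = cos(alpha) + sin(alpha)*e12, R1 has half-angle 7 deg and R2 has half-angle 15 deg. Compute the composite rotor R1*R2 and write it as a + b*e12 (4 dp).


Same-plane rotors commute and their half-angles add:
R1*R2 = cos(a1 + a2) + sin(a1 + a2)*e12.
a1 + a2 = 7 + 15 = 22 deg
cos(22 deg) = 0.9272
sin(22 deg) = 0.3746
R1*R2 = 0.9272 + 0.3746*e12


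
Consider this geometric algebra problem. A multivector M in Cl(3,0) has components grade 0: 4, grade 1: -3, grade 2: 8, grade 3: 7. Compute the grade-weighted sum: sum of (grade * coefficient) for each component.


Grade-weighted sum = sum of grade_k * coefficient_k
0*4 = 0
1*(-3) = -3
2*8 = 16
3*7 = 21
Total = 0 + (-3) + 16 + 21 = 34


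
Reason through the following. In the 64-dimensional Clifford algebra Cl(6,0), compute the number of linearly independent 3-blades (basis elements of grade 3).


Number of grade-k basis blades in Cl(p,q) with n = p + q is C(n, k).
n = 6 + 0 = 6
C(6, 3) = 6! / (3! * 3!)
= 720 / (6 * 6)
= 20


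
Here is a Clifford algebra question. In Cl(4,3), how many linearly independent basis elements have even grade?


Even subalgebra dimension = 2^(n-1)
n = 4 + 3 = 7
2^(7 - 1) = 2^6 = 64
Verification: sum of C(7,k) for even k = 1 + 21 + 35 + 7 = 64
Result = 64


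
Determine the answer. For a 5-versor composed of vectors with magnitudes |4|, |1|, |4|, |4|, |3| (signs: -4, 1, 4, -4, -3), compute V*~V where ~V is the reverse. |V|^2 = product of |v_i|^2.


Each vector v_i has |v_i|^2 = s_i^2
Squared scales: (-4)^2 = 16, 1^2 = 1, 4^2 = 16, (-4)^2 = 16, (-3)^2 = 9
|V|^2 = 16 * 1 * 16 * 16 * 9
= 36864


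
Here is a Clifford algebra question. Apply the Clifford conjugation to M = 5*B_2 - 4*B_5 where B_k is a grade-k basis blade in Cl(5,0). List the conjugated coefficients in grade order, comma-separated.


Clifford conjugate sign for grade k: (-1)^(k(k+1)/2)
Grade 2: (-1)^(2*3/2) = (-1)^3 = -1, coeff 5 -> -5
Grade 5: (-1)^(5*6/2) = (-1)^15 = -1, coeff -4 -> 4
Conjugated coefficients: -5, 4


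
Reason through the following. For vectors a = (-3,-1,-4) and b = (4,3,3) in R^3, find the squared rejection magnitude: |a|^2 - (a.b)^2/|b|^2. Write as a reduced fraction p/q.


|a|^2 = (-3)^2 + (-1)^2 + (-4)^2 = 26
|b|^2 = 4^2 + 3^2 + 3^2 = 34
a . b = (-3)*4 + (-1)*3 + (-4)*3 = -27
(a.b)^2 = (-27)^2 = 729
|rej|^2 = 26 - 729/34
= (884 - 729)/34
= 155/34
In lowest terms: 155/34


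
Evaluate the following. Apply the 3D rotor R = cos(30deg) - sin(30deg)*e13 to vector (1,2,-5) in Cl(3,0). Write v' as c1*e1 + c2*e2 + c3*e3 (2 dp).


Rotor R = cos(30deg) - sin(30deg)*e13
Rotation angle theta = 2 * 30 = 60 degrees in the e13 plane (e1 -> e3).
The component perpendicular to the plane (e2) is invariant: v'_2 = v2 = 2.00
cos(60deg) = 0.5000, sin(60deg) = 0.8660
v'_1 = v1*cos(theta) - v3*sin(theta) = 1*0.5000 - (-5)*0.8660 = 4.83
v'_3 = v1*sin(theta) + v3*cos(theta) = 1*0.8660 + (-5)*0.5000 = -1.63
v' = 4.83*e1 + 2.00*e2 - 1.63*e3


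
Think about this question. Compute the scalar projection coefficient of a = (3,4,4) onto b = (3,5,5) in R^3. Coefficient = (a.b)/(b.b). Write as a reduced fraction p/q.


Projection coefficient = (a . b) / (b . b)
a . b = 3*3 + 4*5 + 4*5
= 9 + 20 + 20 = 49
b . b = 3^2 + 5^2 + 5^2
= 9 + 25 + 25 = 59
Coefficient = 49/59
In lowest terms: 49/59


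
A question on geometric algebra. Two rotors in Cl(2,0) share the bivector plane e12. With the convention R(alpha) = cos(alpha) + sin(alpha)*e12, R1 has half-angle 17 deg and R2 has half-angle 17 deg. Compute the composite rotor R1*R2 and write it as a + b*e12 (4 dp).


Same-plane rotors commute and their half-angles add:
R1*R2 = cos(a1 + a2) + sin(a1 + a2)*e12.
a1 + a2 = 17 + 17 = 34 deg
cos(34 deg) = 0.8290
sin(34 deg) = 0.5592
R1*R2 = 0.8290 + 0.5592*e12


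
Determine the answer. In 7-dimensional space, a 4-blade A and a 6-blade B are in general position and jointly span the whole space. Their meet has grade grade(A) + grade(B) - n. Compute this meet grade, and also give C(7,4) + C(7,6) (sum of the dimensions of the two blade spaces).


Meet grade = grade(A) + grade(B) - n
= 4 + 6 - 7 = 3
C(7,4) = 35
C(7,6) = 7
dim_A + dim_B = 35 + 7 = 42


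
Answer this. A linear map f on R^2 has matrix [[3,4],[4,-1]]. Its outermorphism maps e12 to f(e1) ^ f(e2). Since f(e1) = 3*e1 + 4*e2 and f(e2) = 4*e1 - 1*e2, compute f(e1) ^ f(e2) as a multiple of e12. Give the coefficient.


The outermorphism of a linear map f sends e1^e2 to f(e1)^f(e2).
f(e1) = 3*e1 + 4*e2
f(e2) = 4*e1 - 1*e2
f(e1) ^ f(e2) = (3*e1 + 4*e2) ^ (4*e1 - 1*e2)
= 3*(-1)*e12 + 4*4*e21
= (-3 - 16)*e12
= -19*e12
Coefficient = -19


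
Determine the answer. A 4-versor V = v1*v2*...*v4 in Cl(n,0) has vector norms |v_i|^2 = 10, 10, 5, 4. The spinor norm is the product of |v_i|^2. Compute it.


Spinor norm N(V) = |v1|^2 * |v2|^2 * ... * |v4|^2
= 10 * 10 * 5 * 4
Running product: 10, 100, 500, 2000
N(V) = 2000


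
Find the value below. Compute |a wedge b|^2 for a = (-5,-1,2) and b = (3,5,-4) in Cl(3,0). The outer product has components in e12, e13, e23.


a wedge b = (a1*b2 - a2*b1)*e12 + (a1*b3 - a3*b1)*e13 + (a2*b3 - a3*b2)*e23
e12 coeff: (-5)*5 - (-1)*3 = -25 - (-3) = -22
e13 coeff: (-5)*(-4) - 2*3 = 20 - 6 = 14
e23 coeff: (-1)*(-4) - 2*5 = 4 - 10 = -6
|a wedge b|^2 = (-22)^2 + 14^2 + (-6)^2
= 484 + 196 + 36
= 716


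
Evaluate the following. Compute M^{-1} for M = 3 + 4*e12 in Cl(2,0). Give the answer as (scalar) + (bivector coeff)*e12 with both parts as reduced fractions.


M = 3 + 4*e12, where e12^2 = -1.
Since M commutes with its reverse ~M = a - b*e12, M * ~M = a^2 - b^2*e12^2 = a^2 + b^2.
So M^{-1} = ~M / (a^2 + b^2) = (a - b*e12)/(a^2 + b^2).
a^2 + b^2 = 9 + 16 = 25
Scalar part = 3/25 = 3/25
Bivector coeff = -4/25 = -4/25
M^{-1} = 3/25 - 4/25*e12


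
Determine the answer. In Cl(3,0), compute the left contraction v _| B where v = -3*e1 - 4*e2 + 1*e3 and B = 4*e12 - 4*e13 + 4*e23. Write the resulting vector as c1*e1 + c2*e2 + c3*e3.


Left contraction v _| B = <vB>_1 (grade-1 part of the geometric product vB).
Using e1_|e12 = e2, e2_|e12 = -e1, e1_|e13 = e3, e3_|e13 = -e1, e2_|e23 = e3, e3_|e23 = -e2:
e1 coeff: -v2*b12 - v3*b13 = -(-4)*(4) - (1)*(-4) = 20
e2 coeff: v1*b12 - v3*b23 = (-3)*(4) - (1)*(4) = -16
e3 coeff: v1*b13 + v2*b23 = (-3)*(-4) + (-4)*(4) = -4
v _| B = 20*e1 - 16*e2 - 4*e3


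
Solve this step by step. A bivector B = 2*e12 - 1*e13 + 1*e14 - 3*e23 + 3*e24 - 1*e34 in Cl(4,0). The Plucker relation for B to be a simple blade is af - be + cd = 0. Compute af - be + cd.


Plucker relation: af - be + cd
a*f = 2*(-1) = -2
b*e = (-1)*3 = -3
c*d = 1*(-3) = -3
af - be + cd = -2 - (-3) + (-3)
= -2


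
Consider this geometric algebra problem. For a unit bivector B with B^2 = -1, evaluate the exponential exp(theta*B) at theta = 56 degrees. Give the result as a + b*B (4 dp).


For a unit bivector B with B^2 = -1, the exponential series gives
e^(theta*B) = cos(theta) + sin(theta)*B (the GA analogue of Euler's formula).
theta = 56 degrees = 0.977384 rad
cos(56 deg) = 0.5592
sin(56 deg) = 0.8290
exp(theta*B) = 0.5592 + 0.8290*B


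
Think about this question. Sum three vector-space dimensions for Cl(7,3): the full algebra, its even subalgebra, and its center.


n = 7 + 3 = 10
Total dim = 2^10 = 1024
Even subalgebra dim = 2^9 = 512
n is even, so center dim = 1
Sum = 1024 + 512 + 1 = 1537


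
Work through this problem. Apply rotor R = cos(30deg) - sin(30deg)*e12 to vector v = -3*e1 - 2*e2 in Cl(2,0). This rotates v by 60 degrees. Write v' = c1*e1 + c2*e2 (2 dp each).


Rotor R = cos(30deg) - sin(30deg)*e12
Rotation angle theta = 2 * 30 = 60 degrees
v' = R*v*~R rotates v by theta.
cos(60deg) = 0.5000, sin(60deg) = 0.8660
v'_1 = -3*cos(60deg) - (-2)*sin(60deg)
= -3*0.5000 - (-2)*0.8660
= 0.23
v'_2 = -3*sin(60deg) + (-2)*cos(60deg)
= -3*0.8660 + (-2)*0.5000
= -3.60
v' = 0.23*e1 - 3.60*e2


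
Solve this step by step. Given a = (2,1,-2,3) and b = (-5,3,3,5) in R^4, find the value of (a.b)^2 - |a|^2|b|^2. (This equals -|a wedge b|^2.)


a . b = 2*(-5) + 1*3 + (-2)*3 + 3*5
= -10 + 3 + (-6) + 15 = 2
|a|^2 = 2^2 + 1^2 + (-2)^2 + 3^2 = 18
|b|^2 = (-5)^2 + 3^2 + 3^2 + 5^2 = 68
(a.b)^2 = 2^2 = 4
|a|^2 * |b|^2 = 18 * 68 = 1224
Result = 4 - 1224 = -1220


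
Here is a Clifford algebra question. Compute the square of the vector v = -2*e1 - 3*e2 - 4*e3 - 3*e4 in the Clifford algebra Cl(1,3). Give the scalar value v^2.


v^2 = sum of c_i^2 * e_i^2
Positive signature terms (e_i^2 = +1): (-2)^2 = 4
Negative signature terms (e_j^2 = -1): (-3)^2 + (-4)^2 + (-3)^2 = 34
v^2 = 4 - 34 = -30


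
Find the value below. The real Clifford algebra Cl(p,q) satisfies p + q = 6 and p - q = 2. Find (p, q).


We need p + q = 6 and p - q = 2.
Adding: 2p = 6 + 2 = 8, so p = 4.
Then q = 6 - 4 = 2.
(p, q) = (4, 2)


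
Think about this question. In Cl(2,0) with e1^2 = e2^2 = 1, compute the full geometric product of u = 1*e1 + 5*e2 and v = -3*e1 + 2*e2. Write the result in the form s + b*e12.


Expand: (1*e1 + 5*e2)(-3*e1 + 2*e2)
= 1*(-3)*e1e1 + 1*2*e1e2 + 5*(-3)*e2e1 + 5*2*e2e2
Using e1^2 = e2^2 = 1, e2e1 = -e1e2:
Scalar part s = 1*(-3) + 5*2 = -3 + 10 = 7
Bivector part b = 1*2 - 5*(-3) = 2 - (-15) = 17
uv = 7 + 17*e12


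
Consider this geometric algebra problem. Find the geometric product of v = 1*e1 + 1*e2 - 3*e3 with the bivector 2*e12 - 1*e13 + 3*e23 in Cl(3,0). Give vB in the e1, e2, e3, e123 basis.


vB has grade-1 (vector) and grade-3 (trivector) parts: vB = (v _| B) + (v ^ B).
Vector part <vB>_1:
  e1: -v2*b12 - v3*b13 = -(1)*(2) - (-3)*(-1) = -5
  e2: v1*b12 - v3*b23 = (1)*(2) - (-3)*(3) = 11
  e3: v1*b13 + v2*b23 = (1)*(-1) + (1)*(3) = 2
Trivector part <vB>_3:
  e123: v1*b23 - v2*b13 + v3*b12 = (1)*(3) - (1)*(-1) + (-3)*(2) = -2
vB = -5*e1 + 11*e2 + 2*e3 - 2*e123


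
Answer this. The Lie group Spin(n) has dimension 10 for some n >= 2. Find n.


dim Spin(n) = dim so(n) = n(n-1)/2.
Solve n(n-1)/2 = 10, i.e. n^2 - n - 20 = 0.
Discriminant = 1 + 8*10 = 81
n = (1 + sqrt(81))/2 = (1 + 9)/2 = 5


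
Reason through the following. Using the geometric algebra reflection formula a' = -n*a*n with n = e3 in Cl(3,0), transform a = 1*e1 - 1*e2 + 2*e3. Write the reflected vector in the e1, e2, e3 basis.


Reflection formula: a' = -n*a*n, with n = e3 (unit vector, n^2 = 1).
For reflection through hyperplane perp to e3:
The component along e3 flips sign, others stay.
a = (1, -1, 2)
a' = (1, -1, -2)
a' = 1*e1 - 1*e2 - 2*e3


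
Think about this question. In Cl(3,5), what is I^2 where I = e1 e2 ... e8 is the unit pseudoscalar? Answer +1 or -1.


The pseudoscalar I = e1...e_n (product of all n generators) of Cl(p,q) satisfies I^2 = (-1)^(q + n(n-1)/2).
p = 3, q = 5, n = p + q = 8
n(n-1)/2 = 8 * 7 / 2 = 28
Exponent = q + n(n-1)/2 = 5 + 28 = 33
I^2 = (-1)^33 = -1


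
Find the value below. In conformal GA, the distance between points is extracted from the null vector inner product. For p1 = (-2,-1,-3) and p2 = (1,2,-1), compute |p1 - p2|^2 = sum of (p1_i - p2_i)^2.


p1 - p2 = (-3, -3, -2)
|p1 - p2|^2 = (-3)^2 + (-3)^2 + (-2)^2
= 9 + 9 + 4
= 22


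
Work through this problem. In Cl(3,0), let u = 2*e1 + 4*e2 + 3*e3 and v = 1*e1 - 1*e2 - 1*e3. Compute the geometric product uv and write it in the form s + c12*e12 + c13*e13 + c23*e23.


In Cl(3,0): e_i^2 = 1, e_ie_j = -e_je_i for i != j.
Scalar part = u . v = 2*1 + 4*(-1) + 3*(-1)
= 2 + (-4) + (-3) = -5
e12 coeff = 2*(-1) - 4*1 = -2 - 4 = -6
e13 coeff = 2*(-1) - 3*1 = -2 - 3 = -5
e23 coeff = 4*(-1) - 3*(-1) = -4 - (-3) = -1
uv = -5 - 6*e12 - 5*e13 - 1*e23


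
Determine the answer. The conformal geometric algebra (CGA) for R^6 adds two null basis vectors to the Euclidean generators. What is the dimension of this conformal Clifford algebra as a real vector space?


The conformal model of R^6 uses Cl(7,1): the 6 Euclidean generators plus two extra orthogonal generators e+ (e+^2 = +1) and e- (e-^2 = -1), from which the null vectors e0, einf are built.
Number of generators m = 6 + 2 = 8.
dim Cl(p,q) = 2^m = 2^8 = 256


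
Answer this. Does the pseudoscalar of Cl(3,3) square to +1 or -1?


The pseudoscalar I = e1...e_n (product of all n generators) of Cl(p,q) satisfies I^2 = (-1)^(q + n(n-1)/2).
p = 3, q = 3, n = p + q = 6
n(n-1)/2 = 6 * 5 / 2 = 15
Exponent = q + n(n-1)/2 = 3 + 15 = 18
I^2 = (-1)^18 = +1


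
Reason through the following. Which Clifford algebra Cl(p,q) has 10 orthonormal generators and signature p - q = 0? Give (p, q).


We need p + q = 10 and p - q = 0.
Adding: 2p = 10 + 0 = 10, so p = 5.
Then q = 10 - 5 = 5.
(p, q) = (5, 5)


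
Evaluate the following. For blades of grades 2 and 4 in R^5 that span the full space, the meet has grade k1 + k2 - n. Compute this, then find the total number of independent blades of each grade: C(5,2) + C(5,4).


Meet grade = grade(A) + grade(B) - n
= 2 + 4 - 5 = 1
C(5,2) = 10
C(5,4) = 5
dim_A + dim_B = 10 + 5 = 15


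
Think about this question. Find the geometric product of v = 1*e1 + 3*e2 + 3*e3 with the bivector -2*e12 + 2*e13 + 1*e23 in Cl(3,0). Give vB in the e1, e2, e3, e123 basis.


vB has grade-1 (vector) and grade-3 (trivector) parts: vB = (v _| B) + (v ^ B).
Vector part <vB>_1:
  e1: -v2*b12 - v3*b13 = -(3)*(-2) - (3)*(2) = 0
  e2: v1*b12 - v3*b23 = (1)*(-2) - (3)*(1) = -5
  e3: v1*b13 + v2*b23 = (1)*(2) + (3)*(1) = 5
Trivector part <vB>_3:
  e123: v1*b23 - v2*b13 + v3*b12 = (1)*(1) - (3)*(2) + (3)*(-2) = -11
vB = 0*e1 - 5*e2 + 5*e3 - 11*e123


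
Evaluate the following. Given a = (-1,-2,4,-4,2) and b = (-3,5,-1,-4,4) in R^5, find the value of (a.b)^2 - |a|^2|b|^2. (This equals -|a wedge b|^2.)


a . b = (-1)*(-3) + (-2)*5 + 4*(-1) + (-4)*(-4) + 2*4
= 3 + (-10) + (-4) + 16 + 8 = 13
|a|^2 = (-1)^2 + (-2)^2 + 4^2 + (-4)^2 + 2^2 = 41
|b|^2 = (-3)^2 + 5^2 + (-1)^2 + (-4)^2 + 4^2 = 67
(a.b)^2 = 13^2 = 169
|a|^2 * |b|^2 = 41 * 67 = 2747
Result = 169 - 2747 = -2578


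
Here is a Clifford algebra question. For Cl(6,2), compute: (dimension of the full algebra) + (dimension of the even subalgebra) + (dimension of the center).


n = 6 + 2 = 8
Total dim = 2^8 = 256
Even subalgebra dim = 2^7 = 128
n is even, so center dim = 1
Sum = 256 + 128 + 1 = 385


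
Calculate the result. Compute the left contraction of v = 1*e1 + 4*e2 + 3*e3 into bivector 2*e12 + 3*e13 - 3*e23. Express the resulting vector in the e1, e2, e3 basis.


Left contraction v _| B = <vB>_1 (grade-1 part of the geometric product vB).
Using e1_|e12 = e2, e2_|e12 = -e1, e1_|e13 = e3, e3_|e13 = -e1, e2_|e23 = e3, e3_|e23 = -e2:
e1 coeff: -v2*b12 - v3*b13 = -(4)*(2) - (3)*(3) = -17
e2 coeff: v1*b12 - v3*b23 = (1)*(2) - (3)*(-3) = 11
e3 coeff: v1*b13 + v2*b23 = (1)*(3) + (4)*(-3) = -9
v _| B = -17*e1 + 11*e2 - 9*e3


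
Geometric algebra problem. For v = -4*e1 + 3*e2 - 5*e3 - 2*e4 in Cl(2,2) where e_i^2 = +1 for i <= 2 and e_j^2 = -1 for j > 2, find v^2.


v^2 = sum of c_i^2 * e_i^2
Positive signature terms (e_i^2 = +1): (-4)^2 + 3^2 = 25
Negative signature terms (e_j^2 = -1): (-5)^2 + (-2)^2 = 29
v^2 = 25 - 29 = -4


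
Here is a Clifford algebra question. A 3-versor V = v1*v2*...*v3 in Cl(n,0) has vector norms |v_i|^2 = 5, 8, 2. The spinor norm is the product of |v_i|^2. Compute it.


Spinor norm N(V) = |v1|^2 * |v2|^2 * ... * |v3|^2
= 5 * 8 * 2
Running product: 5, 40, 80
N(V) = 80


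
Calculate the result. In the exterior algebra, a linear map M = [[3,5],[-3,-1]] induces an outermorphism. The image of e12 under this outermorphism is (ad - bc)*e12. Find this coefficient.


The outermorphism of a linear map f sends e1^e2 to f(e1)^f(e2).
f(e1) = 3*e1 - 3*e2
f(e2) = 5*e1 - 1*e2
f(e1) ^ f(e2) = (3*e1 - 3*e2) ^ (5*e1 - 1*e2)
= 3*(-1)*e12 + (-3)*5*e21
= (-3 - (-15))*e12
= 12*e12
Coefficient = 12


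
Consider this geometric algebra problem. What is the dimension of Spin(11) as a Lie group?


Spin(n) double-covers SO(n); both have Lie algebra so(n) of dimension n(n-1)/2.
n = 11
n(n-1) = 11 * 10 = 110
dim Spin(11) = 110/2 = 55


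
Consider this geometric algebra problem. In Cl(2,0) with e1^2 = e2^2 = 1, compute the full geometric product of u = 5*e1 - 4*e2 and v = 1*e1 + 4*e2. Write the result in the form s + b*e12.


Expand: (5*e1 - 4*e2)(1*e1 + 4*e2)
= 5*1*e1e1 + 5*4*e1e2 + (-4)*1*e2e1 + (-4)*4*e2e2
Using e1^2 = e2^2 = 1, e2e1 = -e1e2:
Scalar part s = 5*1 + (-4)*4 = 5 + (-16) = -11
Bivector part b = 5*4 - (-4)*1 = 20 - (-4) = 24
uv = -11 + 24*e12


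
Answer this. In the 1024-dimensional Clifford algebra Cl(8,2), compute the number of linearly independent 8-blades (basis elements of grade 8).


Number of grade-k basis blades in Cl(p,q) with n = p + q is C(n, k).
n = 8 + 2 = 10
C(10, 8) = 10! / (8! * 2!)
= 3628800 / (40320 * 2)
= 45


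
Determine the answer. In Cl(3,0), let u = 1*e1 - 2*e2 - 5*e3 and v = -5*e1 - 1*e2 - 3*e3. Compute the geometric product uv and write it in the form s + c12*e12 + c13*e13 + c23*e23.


In Cl(3,0): e_i^2 = 1, e_ie_j = -e_je_i for i != j.
Scalar part = u . v = 1*(-5) + (-2)*(-1) + (-5)*(-3)
= -5 + 2 + 15 = 12
e12 coeff = 1*(-1) - (-2)*(-5) = -1 - 10 = -11
e13 coeff = 1*(-3) - (-5)*(-5) = -3 - 25 = -28
e23 coeff = (-2)*(-3) - (-5)*(-1) = 6 - 5 = 1
uv = 12 - 11*e12 - 28*e13 + 1*e23


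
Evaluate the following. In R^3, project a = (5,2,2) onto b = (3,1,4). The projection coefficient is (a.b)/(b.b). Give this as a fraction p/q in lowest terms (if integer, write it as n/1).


Projection coefficient = (a . b) / (b . b)
a . b = 5*3 + 2*1 + 2*4
= 15 + 2 + 8 = 25
b . b = 3^2 + 1^2 + 4^2
= 9 + 1 + 16 = 26
Coefficient = 25/26
In lowest terms: 25/26


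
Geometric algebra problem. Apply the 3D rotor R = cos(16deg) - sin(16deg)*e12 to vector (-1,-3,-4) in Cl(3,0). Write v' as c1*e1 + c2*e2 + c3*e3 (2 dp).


Rotor R = cos(16deg) - sin(16deg)*e12
Rotation angle theta = 2 * 16 = 32 degrees in the e12 plane (e1 -> e2).
The component perpendicular to the plane (e3) is invariant: v'_3 = v3 = -4.00
cos(32deg) = 0.8480, sin(32deg) = 0.5299
v'_1 = v1*cos(theta) - v2*sin(theta) = -1*0.8480 - (-3)*0.5299 = 0.74
v'_2 = v1*sin(theta) + v2*cos(theta) = -1*0.5299 + (-3)*0.8480 = -3.07
v' = 0.74*e1 - 3.07*e2 - 4.00*e3


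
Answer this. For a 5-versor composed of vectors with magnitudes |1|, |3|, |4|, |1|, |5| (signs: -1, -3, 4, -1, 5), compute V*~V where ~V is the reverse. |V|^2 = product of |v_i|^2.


Each vector v_i has |v_i|^2 = s_i^2
Squared scales: (-1)^2 = 1, (-3)^2 = 9, 4^2 = 16, (-1)^2 = 1, 5^2 = 25
|V|^2 = 1 * 9 * 16 * 1 * 25
= 3600


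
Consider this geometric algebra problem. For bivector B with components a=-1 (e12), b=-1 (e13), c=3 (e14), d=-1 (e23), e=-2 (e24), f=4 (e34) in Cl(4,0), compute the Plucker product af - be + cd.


Plucker relation: af - be + cd
a*f = (-1)*4 = -4
b*e = (-1)*(-2) = 2
c*d = 3*(-1) = -3
af - be + cd = -4 - 2 + (-3)
= -9


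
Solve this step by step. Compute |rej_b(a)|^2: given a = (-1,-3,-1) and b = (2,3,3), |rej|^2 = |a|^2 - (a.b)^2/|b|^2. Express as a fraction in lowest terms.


|a|^2 = (-1)^2 + (-3)^2 + (-1)^2 = 11
|b|^2 = 2^2 + 3^2 + 3^2 = 22
a . b = (-1)*2 + (-3)*3 + (-1)*3 = -14
(a.b)^2 = (-14)^2 = 196
|rej|^2 = 11 - 196/22
= (242 - 196)/22
= 46/22
In lowest terms: 23/11
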